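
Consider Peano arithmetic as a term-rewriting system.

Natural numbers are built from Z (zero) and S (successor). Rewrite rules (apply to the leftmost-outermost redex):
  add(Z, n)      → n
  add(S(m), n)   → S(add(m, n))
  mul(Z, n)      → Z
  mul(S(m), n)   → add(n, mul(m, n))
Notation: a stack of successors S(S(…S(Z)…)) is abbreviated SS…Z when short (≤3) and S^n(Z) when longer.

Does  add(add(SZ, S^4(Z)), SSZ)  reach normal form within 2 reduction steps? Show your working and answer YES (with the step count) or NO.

Answer: NO — after 2 steps the term is S(add(add(Z, S^4(Z)), SSZ)), not yet normal

Working:
  start: add(add(SZ, S^4(Z)), SSZ)
  [1] add(S(add(Z, S^4(Z))), SSZ)
  [2] S(add(add(Z, S^4(Z)), SSZ))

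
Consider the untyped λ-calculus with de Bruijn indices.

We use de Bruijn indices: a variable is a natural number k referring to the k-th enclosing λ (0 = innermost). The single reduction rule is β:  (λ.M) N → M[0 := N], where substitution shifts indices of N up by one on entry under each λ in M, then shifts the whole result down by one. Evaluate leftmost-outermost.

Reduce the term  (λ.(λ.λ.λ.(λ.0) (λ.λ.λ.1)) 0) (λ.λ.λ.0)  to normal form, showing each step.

  start: (λ.(λ.λ.λ.(λ.0) (λ.λ.λ.1)) 0) (λ.λ.λ.0)
  step 1: (λ.λ.λ.(λ.0) (λ.λ.λ.1)) (λ.λ.λ.0)
  step 2: λ.λ.(λ.0) (λ.λ.λ.1)
  step 3: λ.λ.λ.λ.λ.1

Answer: normal form = λ.λ.λ.λ.λ.1  (in 3 steps)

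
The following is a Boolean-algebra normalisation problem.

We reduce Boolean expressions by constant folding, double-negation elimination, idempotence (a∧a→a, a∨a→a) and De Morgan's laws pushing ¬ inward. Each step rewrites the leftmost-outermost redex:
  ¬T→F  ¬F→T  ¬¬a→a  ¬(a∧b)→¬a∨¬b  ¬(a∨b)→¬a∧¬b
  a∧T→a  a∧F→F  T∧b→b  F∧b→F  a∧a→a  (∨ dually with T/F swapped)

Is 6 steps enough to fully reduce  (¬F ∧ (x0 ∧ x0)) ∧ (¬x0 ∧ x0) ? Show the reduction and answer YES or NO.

  start: (¬F ∧ (x0 ∧ x0)) ∧ (¬x0 ∧ x0)
  →1  (T ∧ (x0 ∧ x0)) ∧ (¬x0 ∧ x0)
  →2  (x0 ∧ x0) ∧ (¬x0 ∧ x0)
  →3  x0 ∧ (¬x0 ∧ x0)

Answer: YES — reaches normal form x0 ∧ (¬x0 ∧ x0) in 3 ≤ 6 steps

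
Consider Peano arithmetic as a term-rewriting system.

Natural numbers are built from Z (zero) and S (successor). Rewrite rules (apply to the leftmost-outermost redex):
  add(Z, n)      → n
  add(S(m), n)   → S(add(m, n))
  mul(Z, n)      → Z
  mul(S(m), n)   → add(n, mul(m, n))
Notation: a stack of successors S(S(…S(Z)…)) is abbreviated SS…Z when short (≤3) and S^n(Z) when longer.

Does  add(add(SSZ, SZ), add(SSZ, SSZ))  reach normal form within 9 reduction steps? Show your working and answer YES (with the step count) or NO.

  start: add(add(SSZ, SZ), add(SSZ, SSZ))
  [1] add(S(add(SZ, SZ)), add(SSZ, SSZ))
  [2] S(add(add(SZ, SZ), add(SSZ, SSZ)))
  [3] S(add(S(add(Z, SZ)), add(SSZ, SSZ)))
  [4] S(S(add(add(Z, SZ), add(SSZ, SSZ))))
  [5] S(S(add(SZ, add(SSZ, SSZ))))
  [6] S(S(S(add(Z, add(SSZ, SSZ)))))
  [7] S(S(S(add(SSZ, SSZ))))
  [8] S(S(S(S(add(SZ, SSZ)))))
  [9] S(S(S(S(S(add(Z, SSZ))))))

Answer: NO — after 9 steps the term is S(S(S(S(S(add(Z, SSZ)))))), not yet normal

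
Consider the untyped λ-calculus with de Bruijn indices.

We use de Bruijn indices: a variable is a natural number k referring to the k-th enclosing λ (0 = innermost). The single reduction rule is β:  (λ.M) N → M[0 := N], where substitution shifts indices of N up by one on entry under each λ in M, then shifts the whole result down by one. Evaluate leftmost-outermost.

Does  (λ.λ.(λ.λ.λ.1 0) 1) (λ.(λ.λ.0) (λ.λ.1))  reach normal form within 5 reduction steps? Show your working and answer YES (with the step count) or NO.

  start: (λ.λ.(λ.λ.λ.1 0) 1) (λ.(λ.λ.0) (λ.λ.1))
  [1] λ.(λ.λ.λ.1 0) (λ.(λ.λ.0) (λ.λ.1))
  [2] λ.λ.λ.1 0

Answer: YES — reaches normal form λ.λ.λ.1 0 in 2 ≤ 5 steps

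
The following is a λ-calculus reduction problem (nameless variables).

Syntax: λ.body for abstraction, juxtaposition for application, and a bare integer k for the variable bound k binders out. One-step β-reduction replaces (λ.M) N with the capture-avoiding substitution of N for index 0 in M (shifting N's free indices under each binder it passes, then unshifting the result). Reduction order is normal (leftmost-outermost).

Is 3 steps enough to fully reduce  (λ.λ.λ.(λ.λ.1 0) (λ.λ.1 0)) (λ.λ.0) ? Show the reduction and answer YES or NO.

  start: (λ.λ.λ.(λ.λ.1 0) (λ.λ.1 0)) (λ.λ.0)
  step 1: λ.λ.(λ.λ.1 0) (λ.λ.1 0)
  step 2: λ.λ.λ.(λ.λ.1 0) 0
  step 3: λ.λ.λ.λ.1 0

Answer: YES — reaches normal form λ.λ.λ.λ.1 0 in 3 ≤ 3 steps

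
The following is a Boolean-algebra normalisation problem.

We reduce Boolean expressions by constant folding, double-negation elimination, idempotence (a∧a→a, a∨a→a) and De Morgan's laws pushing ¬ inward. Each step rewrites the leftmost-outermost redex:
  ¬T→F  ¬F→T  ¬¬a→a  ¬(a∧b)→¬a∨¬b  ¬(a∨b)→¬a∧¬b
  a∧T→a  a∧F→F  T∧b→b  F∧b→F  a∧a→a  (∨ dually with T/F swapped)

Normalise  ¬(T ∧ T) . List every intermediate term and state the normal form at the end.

Answer: normal form = F  (in 3 steps)

Derivation:
  start: ¬(T ∧ T)
  [1] ¬T ∨ ¬T
  [2] ¬T
  [3] F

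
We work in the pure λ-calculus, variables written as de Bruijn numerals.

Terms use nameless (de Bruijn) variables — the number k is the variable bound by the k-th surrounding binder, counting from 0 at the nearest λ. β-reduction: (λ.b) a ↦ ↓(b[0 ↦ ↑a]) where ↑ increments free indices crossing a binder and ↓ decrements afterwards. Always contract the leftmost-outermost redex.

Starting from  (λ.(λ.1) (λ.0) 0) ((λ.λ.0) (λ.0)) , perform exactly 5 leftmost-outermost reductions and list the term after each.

Answer: after 5 steps: λ.0

Derivation:
  start: (λ.(λ.1) (λ.0) 0) ((λ.λ.0) (λ.0))
  step 1: (λ.(λ.λ.0) (λ.0)) (λ.0) ((λ.λ.0) (λ.0))
  step 2: (λ.λ.0) (λ.0) ((λ.λ.0) (λ.0))
  step 3: (λ.0) ((λ.λ.0) (λ.0))
  step 4: (λ.λ.0) (λ.0)
  step 5: λ.0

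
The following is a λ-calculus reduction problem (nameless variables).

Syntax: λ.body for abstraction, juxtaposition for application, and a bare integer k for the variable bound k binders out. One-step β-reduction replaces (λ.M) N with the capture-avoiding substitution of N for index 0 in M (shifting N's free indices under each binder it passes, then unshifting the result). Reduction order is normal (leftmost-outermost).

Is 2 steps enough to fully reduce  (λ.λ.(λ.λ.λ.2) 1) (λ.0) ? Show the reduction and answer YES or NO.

  start: (λ.λ.(λ.λ.λ.2) 1) (λ.0)
  [1] λ.(λ.λ.λ.2) (λ.0)
  [2] λ.λ.λ.λ.0

Answer: YES — reaches normal form λ.λ.λ.λ.0 in 2 ≤ 2 steps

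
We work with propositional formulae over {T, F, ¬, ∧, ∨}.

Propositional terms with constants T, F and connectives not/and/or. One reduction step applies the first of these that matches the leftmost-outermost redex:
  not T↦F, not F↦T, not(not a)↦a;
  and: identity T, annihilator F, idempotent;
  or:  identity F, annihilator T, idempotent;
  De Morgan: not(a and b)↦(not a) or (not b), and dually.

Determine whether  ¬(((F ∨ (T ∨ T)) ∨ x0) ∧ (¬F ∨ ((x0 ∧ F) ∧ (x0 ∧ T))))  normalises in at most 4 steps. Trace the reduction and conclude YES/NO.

Answer: NO — after 4 steps the term is ((T ∧ ¬(T ∨ T)) ∧ ¬x0) ∨ ¬(¬F ∨ ((x0 ∧ F) ∧ (x0 ∧ T))), not yet normal

Reduction:
  start: ¬(((F ∨ (T ∨ T)) ∨ x0) ∧ (¬F ∨ ((x0 ∧ F) ∧ (x0 ∧ T))))
  [1] ¬((F ∨ (T ∨ T)) ∨ x0) ∨ ¬(¬F ∨ ((x0 ∧ F) ∧ (x0 ∧ T)))
  [2] (¬(F ∨ (T ∨ T)) ∧ ¬x0) ∨ ¬(¬F ∨ ((x0 ∧ F) ∧ (x0 ∧ T)))
  [3] ((¬F ∧ ¬(T ∨ T)) ∧ ¬x0) ∨ ¬(¬F ∨ ((x0 ∧ F) ∧ (x0 ∧ T)))
  [4] ((T ∧ ¬(T ∨ T)) ∧ ¬x0) ∨ ¬(¬F ∨ ((x0 ∧ F) ∧ (x0 ∧ T)))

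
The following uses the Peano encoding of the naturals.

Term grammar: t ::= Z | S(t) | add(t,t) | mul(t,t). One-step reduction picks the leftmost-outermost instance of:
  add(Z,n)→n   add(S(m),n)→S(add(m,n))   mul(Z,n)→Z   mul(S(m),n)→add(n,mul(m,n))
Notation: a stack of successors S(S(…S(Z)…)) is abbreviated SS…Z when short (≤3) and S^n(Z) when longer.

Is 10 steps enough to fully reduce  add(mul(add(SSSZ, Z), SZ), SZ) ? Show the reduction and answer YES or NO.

Answer: NO — after 10 steps the term is S(S(add(mul(add(SZ, Z), SZ), SZ))), not yet normal

Reduction:
  start: add(mul(add(SSSZ, Z), SZ), SZ)
  step 1: add(mul(S(add(SSZ, Z)), SZ), SZ)
  step 2: add(add(SZ, mul(add(SSZ, Z), SZ)), SZ)
  step 3: add(S(add(Z, mul(add(SSZ, Z), SZ))), SZ)
  step 4: S(add(add(Z, mul(add(SSZ, Z), SZ)), SZ))
  step 5: S(add(mul(add(SSZ, Z), SZ), SZ))
  step 6: S(add(mul(S(add(SZ, Z)), SZ), SZ))
  step 7: S(add(add(SZ, mul(add(SZ, Z), SZ)), SZ))
  step 8: S(add(S(add(Z, mul(add(SZ, Z), SZ))), SZ))
  step 9: S(S(add(add(Z, mul(add(SZ, Z), SZ)), SZ)))
  step 10: S(S(add(mul(add(SZ, Z), SZ), SZ)))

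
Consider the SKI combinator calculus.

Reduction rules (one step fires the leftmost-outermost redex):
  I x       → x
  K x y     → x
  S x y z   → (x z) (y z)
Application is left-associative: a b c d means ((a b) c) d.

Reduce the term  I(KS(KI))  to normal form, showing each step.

  start: I(KS(KI))
  step 1: KS(KI)
  step 2: S

Answer: normal form = S  (in 2 steps)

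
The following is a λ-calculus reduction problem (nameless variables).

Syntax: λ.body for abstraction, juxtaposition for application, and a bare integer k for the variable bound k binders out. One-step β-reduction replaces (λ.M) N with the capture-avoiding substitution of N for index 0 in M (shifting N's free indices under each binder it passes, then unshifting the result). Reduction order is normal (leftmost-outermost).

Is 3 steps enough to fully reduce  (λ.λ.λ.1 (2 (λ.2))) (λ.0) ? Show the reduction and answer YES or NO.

Answer: YES — reaches normal form λ.λ.1 (λ.2) in 2 ≤ 3 steps

Reduction:
  start: (λ.λ.λ.1 (2 (λ.2))) (λ.0)
  step 1: λ.λ.1 ((λ.0) (λ.2))
  step 2: λ.λ.1 (λ.2)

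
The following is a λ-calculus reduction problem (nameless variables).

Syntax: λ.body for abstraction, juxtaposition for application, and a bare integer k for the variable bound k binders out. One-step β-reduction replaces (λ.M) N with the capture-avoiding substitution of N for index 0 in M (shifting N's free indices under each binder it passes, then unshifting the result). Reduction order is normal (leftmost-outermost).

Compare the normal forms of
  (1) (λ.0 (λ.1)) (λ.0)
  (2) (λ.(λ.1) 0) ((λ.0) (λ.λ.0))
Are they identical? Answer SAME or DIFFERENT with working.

Answer: SAME — A ⇓ λ.λ.0, B ⇓ λ.λ.0

Reduction:
Term A:
  start: (λ.0 (λ.1)) (λ.0)
  step 1: (λ.0) (λ.λ.0)
  step 2: λ.λ.0

Term B:
  start: (λ.(λ.1) 0) ((λ.0) (λ.λ.0))
  step 1: (λ.(λ.0) (λ.λ.0)) ((λ.0) (λ.λ.0))
  step 2: (λ.0) (λ.λ.0)
  step 3: λ.λ.0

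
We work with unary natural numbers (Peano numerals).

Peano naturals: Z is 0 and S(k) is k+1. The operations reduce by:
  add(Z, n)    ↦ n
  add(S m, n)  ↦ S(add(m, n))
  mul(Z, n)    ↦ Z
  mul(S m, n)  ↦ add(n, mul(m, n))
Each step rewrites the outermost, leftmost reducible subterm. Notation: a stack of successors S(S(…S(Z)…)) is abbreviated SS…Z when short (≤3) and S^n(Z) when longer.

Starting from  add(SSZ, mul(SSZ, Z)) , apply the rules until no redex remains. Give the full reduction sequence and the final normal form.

Answer: normal form = SSZ  (in 8 steps)

Working:
  start: add(SSZ, mul(SSZ, Z))
  [1] S(add(SZ, mul(SSZ, Z)))
  [2] S(S(add(Z, mul(SSZ, Z))))
  [3] S(S(mul(SSZ, Z)))
  [4] S(S(add(Z, mul(SZ, Z))))
  [5] S(S(mul(SZ, Z)))
  [6] S(S(add(Z, mul(Z, Z))))
  [7] S(S(mul(Z, Z)))
  [8] SSZ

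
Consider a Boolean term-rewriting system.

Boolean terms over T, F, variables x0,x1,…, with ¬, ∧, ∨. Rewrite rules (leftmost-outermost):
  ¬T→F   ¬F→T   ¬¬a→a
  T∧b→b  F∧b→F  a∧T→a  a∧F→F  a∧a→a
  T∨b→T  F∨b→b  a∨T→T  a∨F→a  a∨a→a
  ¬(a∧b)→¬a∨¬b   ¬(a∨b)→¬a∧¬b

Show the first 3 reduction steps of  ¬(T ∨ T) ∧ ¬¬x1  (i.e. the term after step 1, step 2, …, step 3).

Answer: after 3 steps: F ∧ ¬¬x1

Derivation:
  start: ¬(T ∨ T) ∧ ¬¬x1
  [1] (¬T ∧ ¬T) ∧ ¬¬x1
  [2] ¬T ∧ ¬¬x1
  [3] F ∧ ¬¬x1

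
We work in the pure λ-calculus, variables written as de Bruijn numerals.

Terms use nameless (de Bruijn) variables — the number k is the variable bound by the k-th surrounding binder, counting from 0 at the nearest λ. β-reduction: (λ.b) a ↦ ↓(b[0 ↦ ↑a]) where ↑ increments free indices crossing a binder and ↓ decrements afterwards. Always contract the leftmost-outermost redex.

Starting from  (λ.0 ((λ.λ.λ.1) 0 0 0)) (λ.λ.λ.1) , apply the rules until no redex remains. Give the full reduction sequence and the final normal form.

Answer: normal form = λ.λ.1  (in 2 steps)

Reduction:
  start: (λ.0 ((λ.λ.λ.1) 0 0 0)) (λ.λ.λ.1)
  →1  (λ.λ.λ.1) ((λ.λ.λ.1) (λ.λ.λ.1) (λ.λ.λ.1) (λ.λ.λ.1))
  →2  λ.λ.1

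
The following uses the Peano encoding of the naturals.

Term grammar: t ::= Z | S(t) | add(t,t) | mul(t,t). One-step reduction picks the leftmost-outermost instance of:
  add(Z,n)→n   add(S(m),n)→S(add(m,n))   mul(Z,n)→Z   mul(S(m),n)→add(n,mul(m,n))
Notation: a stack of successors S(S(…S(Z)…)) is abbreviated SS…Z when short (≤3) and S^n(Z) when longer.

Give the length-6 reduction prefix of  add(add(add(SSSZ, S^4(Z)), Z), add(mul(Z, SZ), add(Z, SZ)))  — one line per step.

Answer: after 6 steps: S(S(add(add(add(SZ, S^4(Z)), Z), add(mul(Z, SZ), add(Z, SZ)))))

Derivation:
  start: add(add(add(SSSZ, S^4(Z)), Z), add(mul(Z, SZ), add(Z, SZ)))
  step 1: add(add(S(add(SSZ, S^4(Z))), Z), add(mul(Z, SZ), add(Z, SZ)))
  step 2: add(S(add(add(SSZ, S^4(Z)), Z)), add(mul(Z, SZ), add(Z, SZ)))
  step 3: S(add(add(add(SSZ, S^4(Z)), Z), add(mul(Z, SZ), add(Z, SZ))))
  step 4: S(add(add(S(add(SZ, S^4(Z))), Z), add(mul(Z, SZ), add(Z, SZ))))
  step 5: S(add(S(add(add(SZ, S^4(Z)), Z)), add(mul(Z, SZ), add(Z, SZ))))
  step 6: S(S(add(add(add(SZ, S^4(Z)), Z), add(mul(Z, SZ), add(Z, SZ)))))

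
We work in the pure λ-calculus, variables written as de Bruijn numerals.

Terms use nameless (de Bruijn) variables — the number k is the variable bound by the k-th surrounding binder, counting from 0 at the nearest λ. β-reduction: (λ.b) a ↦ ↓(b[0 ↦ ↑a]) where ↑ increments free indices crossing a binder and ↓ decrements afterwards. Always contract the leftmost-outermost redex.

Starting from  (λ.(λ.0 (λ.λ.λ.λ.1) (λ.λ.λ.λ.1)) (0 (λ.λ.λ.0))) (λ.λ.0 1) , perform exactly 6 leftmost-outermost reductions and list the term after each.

Answer: after 6 steps: λ.λ.1

Working:
  start: (λ.(λ.0 (λ.λ.λ.λ.1) (λ.λ.λ.λ.1)) (0 (λ.λ.λ.0))) (λ.λ.0 1)
  →1  (λ.0 (λ.λ.λ.λ.1) (λ.λ.λ.λ.1)) ((λ.λ.0 1) (λ.λ.λ.0))
  →2  (λ.λ.0 1) (λ.λ.λ.0) (λ.λ.λ.λ.1) (λ.λ.λ.λ.1)
  →3  (λ.0 (λ.λ.λ.0)) (λ.λ.λ.λ.1) (λ.λ.λ.λ.1)
  →4  (λ.λ.λ.λ.1) (λ.λ.λ.0) (λ.λ.λ.λ.1)
  →5  (λ.λ.λ.1) (λ.λ.λ.λ.1)
  →6  λ.λ.1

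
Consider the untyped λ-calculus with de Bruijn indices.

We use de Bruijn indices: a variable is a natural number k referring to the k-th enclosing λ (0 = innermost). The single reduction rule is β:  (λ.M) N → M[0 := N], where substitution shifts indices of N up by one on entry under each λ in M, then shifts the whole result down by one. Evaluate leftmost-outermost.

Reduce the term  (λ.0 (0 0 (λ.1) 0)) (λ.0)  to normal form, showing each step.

Answer: normal form = λ.0  (in 5 steps)

Derivation:
  start: (λ.0 (0 0 (λ.1) 0)) (λ.0)
  step 1: (λ.0) ((λ.0) (λ.0) (λ.λ.0) (λ.0))
  step 2: (λ.0) (λ.0) (λ.λ.0) (λ.0)
  step 3: (λ.0) (λ.λ.0) (λ.0)
  step 4: (λ.λ.0) (λ.0)
  step 5: λ.0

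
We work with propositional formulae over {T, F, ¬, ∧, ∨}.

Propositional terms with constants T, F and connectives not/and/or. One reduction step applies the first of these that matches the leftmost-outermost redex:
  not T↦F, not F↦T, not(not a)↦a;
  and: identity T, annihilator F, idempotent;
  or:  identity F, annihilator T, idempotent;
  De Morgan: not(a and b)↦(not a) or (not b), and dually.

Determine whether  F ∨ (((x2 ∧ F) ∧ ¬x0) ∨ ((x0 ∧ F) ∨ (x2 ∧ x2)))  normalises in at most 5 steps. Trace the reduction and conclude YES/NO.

Answer: NO — after 5 steps the term is F ∨ (x2 ∧ x2), not yet normal

Derivation:
  start: F ∨ (((x2 ∧ F) ∧ ¬x0) ∨ ((x0 ∧ F) ∨ (x2 ∧ x2)))
  step 1: ((x2 ∧ F) ∧ ¬x0) ∨ ((x0 ∧ F) ∨ (x2 ∧ x2))
  step 2: (F ∧ ¬x0) ∨ ((x0 ∧ F) ∨ (x2 ∧ x2))
  step 3: F ∨ ((x0 ∧ F) ∨ (x2 ∧ x2))
  step 4: (x0 ∧ F) ∨ (x2 ∧ x2)
  step 5: F ∨ (x2 ∧ x2)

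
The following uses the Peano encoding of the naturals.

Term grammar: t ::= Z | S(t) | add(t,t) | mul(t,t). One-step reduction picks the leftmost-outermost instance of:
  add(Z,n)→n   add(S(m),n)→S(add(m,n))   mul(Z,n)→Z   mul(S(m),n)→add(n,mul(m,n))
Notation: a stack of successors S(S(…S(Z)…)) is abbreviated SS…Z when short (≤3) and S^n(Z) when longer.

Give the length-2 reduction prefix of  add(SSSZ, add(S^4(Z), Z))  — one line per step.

Answer: after 2 steps: S(S(add(SZ, add(S^4(Z), Z))))

Derivation:
  start: add(SSSZ, add(S^4(Z), Z))
  step 1: S(add(SSZ, add(S^4(Z), Z)))
  step 2: S(S(add(SZ, add(S^4(Z), Z))))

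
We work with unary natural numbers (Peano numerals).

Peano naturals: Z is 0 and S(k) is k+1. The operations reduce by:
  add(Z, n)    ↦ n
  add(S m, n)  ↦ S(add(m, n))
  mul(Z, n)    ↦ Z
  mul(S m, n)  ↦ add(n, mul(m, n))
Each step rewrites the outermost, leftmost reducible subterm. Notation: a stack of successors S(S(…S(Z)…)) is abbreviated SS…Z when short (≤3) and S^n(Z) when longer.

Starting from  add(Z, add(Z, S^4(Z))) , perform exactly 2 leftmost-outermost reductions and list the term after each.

Answer: after 2 steps: S^4(Z)

Derivation:
  start: add(Z, add(Z, S^4(Z)))
  [1] add(Z, S^4(Z))
  [2] S^4(Z)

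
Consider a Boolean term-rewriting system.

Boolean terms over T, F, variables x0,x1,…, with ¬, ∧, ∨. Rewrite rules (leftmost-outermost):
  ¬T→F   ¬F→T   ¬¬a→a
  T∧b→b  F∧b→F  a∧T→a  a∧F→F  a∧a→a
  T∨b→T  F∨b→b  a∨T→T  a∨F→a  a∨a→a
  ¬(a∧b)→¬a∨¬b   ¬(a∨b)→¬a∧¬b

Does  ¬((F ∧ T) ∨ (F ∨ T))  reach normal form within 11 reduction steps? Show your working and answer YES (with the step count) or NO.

Answer: YES — reaches normal form F in 9 ≤ 11 steps

Derivation:
  start: ¬((F ∧ T) ∨ (F ∨ T))
  →1  ¬(F ∧ T) ∧ ¬(F ∨ T)
  →2  (¬F ∨ ¬T) ∧ ¬(F ∨ T)
  →3  (T ∨ ¬T) ∧ ¬(F ∨ T)
  →4  T ∧ ¬(F ∨ T)
  →5  ¬(F ∨ T)
  →6  ¬F ∧ ¬T
  →7  T ∧ ¬T
  →8  ¬T
  →9  F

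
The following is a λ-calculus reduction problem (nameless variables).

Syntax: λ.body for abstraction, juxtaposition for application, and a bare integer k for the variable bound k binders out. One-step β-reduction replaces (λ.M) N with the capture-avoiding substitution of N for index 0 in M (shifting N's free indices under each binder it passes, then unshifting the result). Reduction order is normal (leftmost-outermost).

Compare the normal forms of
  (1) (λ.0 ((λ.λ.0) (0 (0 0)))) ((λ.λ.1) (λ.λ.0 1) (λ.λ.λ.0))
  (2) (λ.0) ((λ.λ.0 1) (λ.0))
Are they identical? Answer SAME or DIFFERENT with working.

Term A:
  start: (λ.0 ((λ.λ.0) (0 (0 0)))) ((λ.λ.1) (λ.λ.0 1) (λ.λ.λ.0))
  [1] (λ.λ.1) (λ.λ.0 1) (λ.λ.λ.0) ((λ.λ.0) ((λ.λ.1) (λ.λ.0 1) (λ.λ.λ.0) ((λ.λ.1) (λ.λ.0 1) (λ.λ.λ.0) ((λ.λ.1) (λ.λ.0 1) (λ.λ.λ.0)))))
  [2] (λ.λ.λ.0 1) (λ.λ.λ.0) ((λ.λ.0) ((λ.λ.1) (λ.λ.0 1) (λ.λ.λ.0) ((λ.λ.1) (λ.λ.0 1) (λ.λ.λ.0) ((λ.λ.1) (λ.λ.0 1) (λ.λ.λ.0)))))
  [3] (λ.λ.0 1) ((λ.λ.0) ((λ.λ.1) (λ.λ.0 1) (λ.λ.λ.0) ((λ.λ.1) (λ.λ.0 1) (λ.λ.λ.0) ((λ.λ.1) (λ.λ.0 1) (λ.λ.λ.0)))))
  [4] λ.0 ((λ.λ.0) ((λ.λ.1) (λ.λ.0 1) (λ.λ.λ.0) ((λ.λ.1) (λ.λ.0 1) (λ.λ.λ.0) ((λ.λ.1) (λ.λ.0 1) (λ.λ.λ.0)))))
  [5] λ.0 (λ.0)

Term B:
  start: (λ.0) ((λ.λ.0 1) (λ.0))
  [1] (λ.λ.0 1) (λ.0)
  [2] λ.0 (λ.0)

Answer: SAME — A ⇓ λ.0 (λ.0), B ⇓ λ.0 (λ.0)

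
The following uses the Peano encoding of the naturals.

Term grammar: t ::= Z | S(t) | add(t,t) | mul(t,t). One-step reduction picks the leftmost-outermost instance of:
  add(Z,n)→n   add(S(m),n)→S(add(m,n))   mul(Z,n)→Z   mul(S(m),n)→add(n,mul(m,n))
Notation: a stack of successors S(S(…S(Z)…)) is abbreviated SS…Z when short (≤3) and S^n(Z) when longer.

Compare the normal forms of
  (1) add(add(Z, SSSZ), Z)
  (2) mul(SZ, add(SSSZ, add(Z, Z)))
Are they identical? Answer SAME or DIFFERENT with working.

Answer: SAME — A ⇓ SSSZ, B ⇓ SSSZ

Working:
Term A:
  start: add(add(Z, SSSZ), Z)
  →1  add(SSSZ, Z)
  →2  S(add(SSZ, Z))
  →3  S(S(add(SZ, Z)))
  →4  S(S(S(add(Z, Z))))
  →5  SSSZ

Term B:
  start: mul(SZ, add(SSSZ, add(Z, Z)))
  →1  add(add(SSSZ, add(Z, Z)), mul(Z, add(SSSZ, add(Z, Z))))
  →2  add(S(add(SSZ, add(Z, Z))), mul(Z, add(SSSZ, add(Z, Z))))
  →3  S(add(add(SSZ, add(Z, Z)), mul(Z, add(SSSZ, add(Z, Z)))))
  →4  S(add(S(add(SZ, add(Z, Z))), mul(Z, add(SSSZ, add(Z, Z)))))
  →5  S(S(add(add(SZ, add(Z, Z)), mul(Z, add(SSSZ, add(Z, Z))))))
  →6  S(S(add(S(add(Z, add(Z, Z))), mul(Z, add(SSSZ, add(Z, Z))))))
  →7  S(S(S(add(add(Z, add(Z, Z)), mul(Z, add(SSSZ, add(Z, Z)))))))
  →8  S(S(S(add(add(Z, Z), mul(Z, add(SSSZ, add(Z, Z)))))))
  →9  S(S(S(add(Z, mul(Z, add(SSSZ, add(Z, Z)))))))
  →10  S(S(S(mul(Z, add(SSSZ, add(Z, Z))))))
  →11  SSSZ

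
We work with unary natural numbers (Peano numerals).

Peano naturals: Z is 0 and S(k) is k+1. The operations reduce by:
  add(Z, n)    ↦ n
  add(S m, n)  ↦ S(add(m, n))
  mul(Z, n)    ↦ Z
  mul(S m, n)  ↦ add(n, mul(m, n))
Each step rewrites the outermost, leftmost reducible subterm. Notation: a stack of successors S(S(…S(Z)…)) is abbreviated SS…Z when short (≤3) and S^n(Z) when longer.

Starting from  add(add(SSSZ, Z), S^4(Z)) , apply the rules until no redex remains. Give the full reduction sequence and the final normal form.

  start: add(add(SSSZ, Z), S^4(Z))
  step 1: add(S(add(SSZ, Z)), S^4(Z))
  step 2: S(add(add(SSZ, Z), S^4(Z)))
  step 3: S(add(S(add(SZ, Z)), S^4(Z)))
  step 4: S(S(add(add(SZ, Z), S^4(Z))))
  step 5: S(S(add(S(add(Z, Z)), S^4(Z))))
  step 6: S(S(S(add(add(Z, Z), S^4(Z)))))
  step 7: S(S(S(add(Z, S^4(Z)))))
  step 8: S^7(Z)

Answer: normal form = S^7(Z)  (in 8 steps)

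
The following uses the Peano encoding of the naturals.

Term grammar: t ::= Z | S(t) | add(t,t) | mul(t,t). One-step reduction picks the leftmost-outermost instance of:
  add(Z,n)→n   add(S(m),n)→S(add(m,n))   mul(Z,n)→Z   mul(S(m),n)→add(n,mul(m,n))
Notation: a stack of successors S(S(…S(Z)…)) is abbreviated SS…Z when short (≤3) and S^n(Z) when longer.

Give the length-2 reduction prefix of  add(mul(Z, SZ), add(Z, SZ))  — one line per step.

  start: add(mul(Z, SZ), add(Z, SZ))
  [1] add(Z, add(Z, SZ))
  [2] add(Z, SZ)

Answer: after 2 steps: add(Z, SZ)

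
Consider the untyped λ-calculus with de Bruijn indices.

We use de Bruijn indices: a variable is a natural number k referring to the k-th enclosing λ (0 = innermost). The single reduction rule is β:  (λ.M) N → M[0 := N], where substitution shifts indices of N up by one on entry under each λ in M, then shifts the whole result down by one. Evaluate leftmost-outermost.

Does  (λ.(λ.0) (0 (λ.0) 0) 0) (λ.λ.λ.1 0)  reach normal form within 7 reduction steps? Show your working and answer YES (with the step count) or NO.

Answer: YES — reaches normal form λ.λ.1 0 in 6 ≤ 7 steps

Reduction:
  start: (λ.(λ.0) (0 (λ.0) 0) 0) (λ.λ.λ.1 0)
  [1] (λ.0) ((λ.λ.λ.1 0) (λ.0) (λ.λ.λ.1 0)) (λ.λ.λ.1 0)
  [2] (λ.λ.λ.1 0) (λ.0) (λ.λ.λ.1 0) (λ.λ.λ.1 0)
  [3] (λ.λ.1 0) (λ.λ.λ.1 0) (λ.λ.λ.1 0)
  [4] (λ.(λ.λ.λ.1 0) 0) (λ.λ.λ.1 0)
  [5] (λ.λ.λ.1 0) (λ.λ.λ.1 0)
  [6] λ.λ.1 0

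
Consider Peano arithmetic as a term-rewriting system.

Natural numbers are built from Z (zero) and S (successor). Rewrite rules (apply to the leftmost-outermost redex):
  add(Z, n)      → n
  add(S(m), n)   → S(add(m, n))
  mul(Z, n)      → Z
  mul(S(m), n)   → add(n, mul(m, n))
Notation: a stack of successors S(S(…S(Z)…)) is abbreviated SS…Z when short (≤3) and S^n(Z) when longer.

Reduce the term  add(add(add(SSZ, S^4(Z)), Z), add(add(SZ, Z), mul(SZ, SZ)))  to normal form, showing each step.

Answer: normal form = S^8(Z)  (in 25 steps)

Reduction:
  start: add(add(add(SSZ, S^4(Z)), Z), add(add(SZ, Z), mul(SZ, SZ)))
  →1  add(add(S(add(SZ, S^4(Z))), Z), add(add(SZ, Z), mul(SZ, SZ)))
  →2  add(S(add(add(SZ, S^4(Z)), Z)), add(add(SZ, Z), mul(SZ, SZ)))
  →3  S(add(add(add(SZ, S^4(Z)), Z), add(add(SZ, Z), mul(SZ, SZ))))
  →4  S(add(add(S(add(Z, S^4(Z))), Z), add(add(SZ, Z), mul(SZ, SZ))))
  →5  S(add(S(add(add(Z, S^4(Z)), Z)), add(add(SZ, Z), mul(SZ, SZ))))
  →6  S(S(add(add(add(Z, S^4(Z)), Z), add(add(SZ, Z), mul(SZ, SZ)))))
  →7  S(S(add(add(S^4(Z), Z), add(add(SZ, Z), mul(SZ, SZ)))))
  →8  S(S(add(S(add(SSSZ, Z)), add(add(SZ, Z), mul(SZ, SZ)))))
  →9  S(S(S(add(add(SSSZ, Z), add(add(SZ, Z), mul(SZ, SZ))))))
  →10  S(S(S(add(S(add(SSZ, Z)), add(add(SZ, Z), mul(SZ, SZ))))))
  →11  S(S(S(S(add(add(SSZ, Z), add(add(SZ, Z), mul(SZ, SZ)))))))
  →12  S(S(S(S(add(S(add(SZ, Z)), add(add(SZ, Z), mul(SZ, SZ)))))))
  →13  S(S(S(S(S(add(add(SZ, Z), add(add(SZ, Z), mul(SZ, SZ))))))))
  →14  S(S(S(S(S(add(S(add(Z, Z)), add(add(SZ, Z), mul(SZ, SZ))))))))
  →15  S(S(S(S(S(S(add(add(Z, Z), add(add(SZ, Z), mul(SZ, SZ)))))))))
  →16  S(S(S(S(S(S(add(Z, add(add(SZ, Z), mul(SZ, SZ)))))))))
  →17  S(S(S(S(S(S(add(add(SZ, Z), mul(SZ, SZ))))))))
  →18  S(S(S(S(S(S(add(S(add(Z, Z)), mul(SZ, SZ))))))))
  →19  S(S(S(S(S(S(S(add(add(Z, Z), mul(SZ, SZ)))))))))
  →20  S(S(S(S(S(S(S(add(Z, mul(SZ, SZ)))))))))
  →21  S(S(S(S(S(S(S(mul(SZ, SZ))))))))
  →22  S(S(S(S(S(S(S(add(SZ, mul(Z, SZ)))))))))
  →23  S(S(S(S(S(S(S(S(add(Z, mul(Z, SZ))))))))))
  →24  S(S(S(S(S(S(S(S(mul(Z, SZ)))))))))
  →25  S^8(Z)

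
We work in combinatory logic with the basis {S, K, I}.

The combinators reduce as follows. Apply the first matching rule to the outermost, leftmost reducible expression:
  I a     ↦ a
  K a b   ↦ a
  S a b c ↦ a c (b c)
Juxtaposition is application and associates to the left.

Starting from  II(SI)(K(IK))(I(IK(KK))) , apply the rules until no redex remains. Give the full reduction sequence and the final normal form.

  start: II(SI)(K(IK))(I(IK(KK)))
  →1  I(SI)(K(IK))(I(IK(KK)))
  →2  SI(K(IK))(I(IK(KK)))
  →3  I(I(IK(KK)))(K(IK)(I(IK(KK))))
  →4  I(IK(KK))(K(IK)(I(IK(KK))))
  →5  IK(KK)(K(IK)(I(IK(KK))))
  →6  K(KK)(K(IK)(I(IK(KK))))
  →7  KK

Answer: normal form = KK  (in 7 steps)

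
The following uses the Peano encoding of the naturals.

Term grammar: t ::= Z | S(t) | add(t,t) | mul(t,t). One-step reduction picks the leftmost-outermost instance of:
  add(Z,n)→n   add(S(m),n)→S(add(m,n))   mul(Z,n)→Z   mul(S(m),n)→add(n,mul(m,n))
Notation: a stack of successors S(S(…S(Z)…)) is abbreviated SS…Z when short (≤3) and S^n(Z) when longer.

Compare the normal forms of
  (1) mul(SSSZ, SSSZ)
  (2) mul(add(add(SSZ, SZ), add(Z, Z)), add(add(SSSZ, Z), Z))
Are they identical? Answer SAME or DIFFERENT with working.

Term A:
  start: mul(SSSZ, SSSZ)
  step 1: add(SSSZ, mul(SSZ, SSSZ))
  step 2: S(add(SSZ, mul(SSZ, SSSZ)))
  step 3: S(S(add(SZ, mul(SSZ, SSSZ))))
  step 4: S(S(S(add(Z, mul(SSZ, SSSZ)))))
  step 5: S(S(S(mul(SSZ, SSSZ))))
  step 6: S(S(S(add(SSSZ, mul(SZ, SSSZ)))))
  step 7: S(S(S(S(add(SSZ, mul(SZ, SSSZ))))))
  step 8: S(S(S(S(S(add(SZ, mul(SZ, SSSZ)))))))
  step 9: S(S(S(S(S(S(add(Z, mul(SZ, SSSZ))))))))
  step 10: S(S(S(S(S(S(mul(SZ, SSSZ)))))))
  step 11: S(S(S(S(S(S(add(SSSZ, mul(Z, SSSZ))))))))
  step 12: S(S(S(S(S(S(S(add(SSZ, mul(Z, SSSZ)))))))))
  step 13: S(S(S(S(S(S(S(S(add(SZ, mul(Z, SSSZ))))))))))
  step 14: S(S(S(S(S(S(S(S(S(add(Z, mul(Z, SSSZ)))))))))))
  step 15: S(S(S(S(S(S(S(S(S(mul(Z, SSSZ))))))))))
  step 16: S^9(Z)

Term B:
  start: mul(add(add(SSZ, SZ), add(Z, Z)), add(add(SSSZ, Z), Z))
  step 1: mul(add(S(add(SZ, SZ)), add(Z, Z)), add(add(SSSZ, Z), Z))
  step 2: mul(S(add(add(SZ, SZ), add(Z, Z))), add(add(SSSZ, Z), Z))
  step 3: add(add(add(SSSZ, Z), Z), mul(add(add(SZ, SZ), add(Z, Z)), add(add(SSSZ, Z), Z)))
  step 4: add(add(S(add(SSZ, Z)), Z), mul(add(add(SZ, SZ), add(Z, Z)), add(add(SSSZ, Z), Z)))
  step 5: add(S(add(add(SSZ, Z), Z)), mul(add(add(SZ, SZ), add(Z, Z)), add(add(SSSZ, Z), Z)))
  step 6: S(add(add(add(SSZ, Z), Z), mul(add(add(SZ, SZ), add(Z, Z)), add(add(SSSZ, Z), Z))))
  step 7: S(add(add(S(add(SZ, Z)), Z), mul(add(add(SZ, SZ), add(Z, Z)), add(add(SSSZ, Z), Z))))
  step 8: S(add(S(add(add(SZ, Z), Z)), mul(add(add(SZ, SZ), add(Z, Z)), add(add(SSSZ, Z), Z))))
  step 9: S(S(add(add(add(SZ, Z), Z), mul(add(add(SZ, SZ), add(Z, Z)), add(add(SSSZ, Z), Z)))))
  step 10: S(S(add(add(S(add(Z, Z)), Z), mul(add(add(SZ, SZ), add(Z, Z)), add(add(SSSZ, Z), Z)))))
  step 11: S(S(add(S(add(add(Z, Z), Z)), mul(add(add(SZ, SZ), add(Z, Z)), add(add(SSSZ, Z), Z)))))
  step 12: S(S(S(add(add(add(Z, Z), Z), mul(add(add(SZ, SZ), add(Z, Z)), add(add(SSSZ, Z), Z))))))
  step 13: S(S(S(add(add(Z, Z), mul(add(add(SZ, SZ), add(Z, Z)), add(add(SSSZ, Z), Z))))))
  step 14: S(S(S(add(Z, mul(add(add(SZ, SZ), add(Z, Z)), add(add(SSSZ, Z), Z))))))
  step 15: S(S(S(mul(add(add(SZ, SZ), add(Z, Z)), add(add(SSSZ, Z), Z)))))
  step 16: S(S(S(mul(add(S(add(Z, SZ)), add(Z, Z)), add(add(SSSZ, Z), Z)))))
  step 17: S(S(S(mul(S(add(add(Z, SZ), add(Z, Z))), add(add(SSSZ, Z), Z)))))
  step 18: S(S(S(add(add(add(SSSZ, Z), Z), mul(add(add(Z, SZ), add(Z, Z)), add(add(SSSZ, Z), Z))))))
  step 19: S(S(S(add(add(S(add(SSZ, Z)), Z), mul(add(add(Z, SZ), add(Z, Z)), add(add(SSSZ, Z), Z))))))
  step 20: S(S(S(add(S(add(add(SSZ, Z), Z)), mul(add(add(Z, SZ), add(Z, Z)), add(add(SSSZ, Z), Z))))))
  step 21: S(S(S(S(add(add(add(SSZ, Z), Z), mul(add(add(Z, SZ), add(Z, Z)), add(add(SSSZ, Z), Z)))))))
  step 22: S(S(S(S(add(add(S(add(SZ, Z)), Z), mul(add(add(Z, SZ), add(Z, Z)), add(add(SSSZ, Z), Z)))))))
  step 23: S(S(S(S(add(S(add(add(SZ, Z), Z)), mul(add(add(Z, SZ), add(Z, Z)), add(add(SSSZ, Z), Z)))))))
  step 24: S(S(S(S(S(add(add(add(SZ, Z), Z), mul(add(add(Z, SZ), add(Z, Z)), add(add(SSSZ, Z), Z))))))))
  step 25: S(S(S(S(S(add(add(S(add(Z, Z)), Z), mul(add(add(Z, SZ), add(Z, Z)), add(add(SSSZ, Z), Z))))))))
  step 26: S(S(S(S(S(add(S(add(add(Z, Z), Z)), mul(add(add(Z, SZ), add(Z, Z)), add(add(SSSZ, Z), Z))))))))
  step 27: S(S(S(S(S(S(add(add(add(Z, Z), Z), mul(add(add(Z, SZ), add(Z, Z)), add(add(SSSZ, Z), Z)))))))))
  step 28: S(S(S(S(S(S(add(add(Z, Z), mul(add(add(Z, SZ), add(Z, Z)), add(add(SSSZ, Z), Z)))))))))
  step 29: S(S(S(S(S(S(add(Z, mul(add(add(Z, SZ), add(Z, Z)), add(add(SSSZ, Z), Z)))))))))
  step 30: S(S(S(S(S(S(mul(add(add(Z, SZ), add(Z, Z)), add(add(SSSZ, Z), Z))))))))
  step 31: S(S(S(S(S(S(mul(add(SZ, add(Z, Z)), add(add(SSSZ, Z), Z))))))))
  step 32: S(S(S(S(S(S(mul(S(add(Z, add(Z, Z))), add(add(SSSZ, Z), Z))))))))
  step 33: S(S(S(S(S(S(add(add(add(SSSZ, Z), Z), mul(add(Z, add(Z, Z)), add(add(SSSZ, Z), Z)))))))))
  step 34: S(S(S(S(S(S(add(add(S(add(SSZ, Z)), Z), mul(add(Z, add(Z, Z)), add(add(SSSZ, Z), Z)))))))))
  step 35: S(S(S(S(S(S(add(S(add(add(SSZ, Z), Z)), mul(add(Z, add(Z, Z)), add(add(SSSZ, Z), Z)))))))))
  step 36: S(S(S(S(S(S(S(add(add(add(SSZ, Z), Z), mul(add(Z, add(Z, Z)), add(add(SSSZ, Z), Z))))))))))
  step 37: S(S(S(S(S(S(S(add(add(S(add(SZ, Z)), Z), mul(add(Z, add(Z, Z)), add(add(SSSZ, Z), Z))))))))))
  step 38: S(S(S(S(S(S(S(add(S(add(add(SZ, Z), Z)), mul(add(Z, add(Z, Z)), add(add(SSSZ, Z), Z))))))))))
  step 39: S(S(S(S(S(S(S(S(add(add(add(SZ, Z), Z), mul(add(Z, add(Z, Z)), add(add(SSSZ, Z), Z)))))))))))
  step 40: S(S(S(S(S(S(S(S(add(add(S(add(Z, Z)), Z), mul(add(Z, add(Z, Z)), add(add(SSSZ, Z), Z)))))))))))
  step 41: S(S(S(S(S(S(S(S(add(S(add(add(Z, Z), Z)), mul(add(Z, add(Z, Z)), add(add(SSSZ, Z), Z)))))))))))
  step 42: S(S(S(S(S(S(S(S(S(add(add(add(Z, Z), Z), mul(add(Z, add(Z, Z)), add(add(SSSZ, Z), Z))))))))))))
  step 43: S(S(S(S(S(S(S(S(S(add(add(Z, Z), mul(add(Z, add(Z, Z)), add(add(SSSZ, Z), Z))))))))))))
  step 44: S(S(S(S(S(S(S(S(S(add(Z, mul(add(Z, add(Z, Z)), add(add(SSSZ, Z), Z))))))))))))
  step 45: S(S(S(S(S(S(S(S(S(mul(add(Z, add(Z, Z)), add(add(SSSZ, Z), Z)))))))))))
  step 46: S(S(S(S(S(S(S(S(S(mul(add(Z, Z), add(add(SSSZ, Z), Z)))))))))))
  step 47: S(S(S(S(S(S(S(S(S(mul(Z, add(add(SSSZ, Z), Z)))))))))))
  step 48: S^9(Z)

Answer: SAME — A ⇓ S^9(Z), B ⇓ S^9(Z)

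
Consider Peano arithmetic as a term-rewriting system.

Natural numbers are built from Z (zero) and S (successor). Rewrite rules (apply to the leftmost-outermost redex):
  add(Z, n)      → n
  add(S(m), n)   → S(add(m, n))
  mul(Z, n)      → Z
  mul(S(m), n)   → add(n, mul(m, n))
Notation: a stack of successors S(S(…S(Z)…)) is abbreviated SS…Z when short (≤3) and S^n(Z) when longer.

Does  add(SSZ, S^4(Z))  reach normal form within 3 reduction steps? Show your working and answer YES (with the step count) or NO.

  start: add(SSZ, S^4(Z))
  →1  S(add(SZ, S^4(Z)))
  →2  S(S(add(Z, S^4(Z))))
  →3  S^6(Z)

Answer: YES — reaches normal form S^6(Z) in 3 ≤ 3 steps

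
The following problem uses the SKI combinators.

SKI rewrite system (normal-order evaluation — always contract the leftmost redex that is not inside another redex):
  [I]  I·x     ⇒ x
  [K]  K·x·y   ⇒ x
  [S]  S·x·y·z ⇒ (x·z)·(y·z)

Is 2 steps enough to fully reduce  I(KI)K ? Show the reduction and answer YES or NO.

  start: I(KI)K
  [1] KIK
  [2] I

Answer: YES — reaches normal form I in 2 ≤ 2 steps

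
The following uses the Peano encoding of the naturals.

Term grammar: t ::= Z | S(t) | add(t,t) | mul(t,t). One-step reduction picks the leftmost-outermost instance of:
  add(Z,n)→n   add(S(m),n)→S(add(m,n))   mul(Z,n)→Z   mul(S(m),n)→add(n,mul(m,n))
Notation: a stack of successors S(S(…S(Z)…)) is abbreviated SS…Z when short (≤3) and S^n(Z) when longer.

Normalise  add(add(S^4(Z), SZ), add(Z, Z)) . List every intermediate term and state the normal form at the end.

  start: add(add(S^4(Z), SZ), add(Z, Z))
  step 1: add(S(add(SSSZ, SZ)), add(Z, Z))
  step 2: S(add(add(SSSZ, SZ), add(Z, Z)))
  step 3: S(add(S(add(SSZ, SZ)), add(Z, Z)))
  step 4: S(S(add(add(SSZ, SZ), add(Z, Z))))
  step 5: S(S(add(S(add(SZ, SZ)), add(Z, Z))))
  step 6: S(S(S(add(add(SZ, SZ), add(Z, Z)))))
  step 7: S(S(S(add(S(add(Z, SZ)), add(Z, Z)))))
  step 8: S(S(S(S(add(add(Z, SZ), add(Z, Z))))))
  step 9: S(S(S(S(add(SZ, add(Z, Z))))))
  step 10: S(S(S(S(S(add(Z, add(Z, Z)))))))
  step 11: S(S(S(S(S(add(Z, Z))))))
  step 12: S^5(Z)

Answer: normal form = S^5(Z)  (in 12 steps)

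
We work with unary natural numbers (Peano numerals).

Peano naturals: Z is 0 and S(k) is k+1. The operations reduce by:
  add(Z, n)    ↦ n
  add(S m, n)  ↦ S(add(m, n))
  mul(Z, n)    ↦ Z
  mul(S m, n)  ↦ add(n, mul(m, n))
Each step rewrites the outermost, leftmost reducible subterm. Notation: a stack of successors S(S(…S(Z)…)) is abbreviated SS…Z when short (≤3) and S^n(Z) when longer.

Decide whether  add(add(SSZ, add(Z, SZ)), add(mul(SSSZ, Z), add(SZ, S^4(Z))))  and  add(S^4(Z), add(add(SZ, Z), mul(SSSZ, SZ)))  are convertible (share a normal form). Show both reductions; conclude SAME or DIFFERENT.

Term A:
  start: add(add(SSZ, add(Z, SZ)), add(mul(SSSZ, Z), add(SZ, S^4(Z))))
  [1] add(S(add(SZ, add(Z, SZ))), add(mul(SSSZ, Z), add(SZ, S^4(Z))))
  [2] S(add(add(SZ, add(Z, SZ)), add(mul(SSSZ, Z), add(SZ, S^4(Z)))))
  [3] S(add(S(add(Z, add(Z, SZ))), add(mul(SSSZ, Z), add(SZ, S^4(Z)))))
  [4] S(S(add(add(Z, add(Z, SZ)), add(mul(SSSZ, Z), add(SZ, S^4(Z))))))
  [5] S(S(add(add(Z, SZ), add(mul(SSSZ, Z), add(SZ, S^4(Z))))))
  [6] S(S(add(SZ, add(mul(SSSZ, Z), add(SZ, S^4(Z))))))
  [7] S(S(S(add(Z, add(mul(SSSZ, Z), add(SZ, S^4(Z)))))))
  [8] S(S(S(add(mul(SSSZ, Z), add(SZ, S^4(Z))))))
  [9] S(S(S(add(add(Z, mul(SSZ, Z)), add(SZ, S^4(Z))))))
  [10] S(S(S(add(mul(SSZ, Z), add(SZ, S^4(Z))))))
  [11] S(S(S(add(add(Z, mul(SZ, Z)), add(SZ, S^4(Z))))))
  [12] S(S(S(add(mul(SZ, Z), add(SZ, S^4(Z))))))
  [13] S(S(S(add(add(Z, mul(Z, Z)), add(SZ, S^4(Z))))))
  [14] S(S(S(add(mul(Z, Z), add(SZ, S^4(Z))))))
  [15] S(S(S(add(Z, add(SZ, S^4(Z))))))
  [16] S(S(S(add(SZ, S^4(Z)))))
  [17] S(S(S(S(add(Z, S^4(Z))))))
  [18] S^8(Z)

Term B:
  start: add(S^4(Z), add(add(SZ, Z), mul(SSSZ, SZ)))
  [1] S(add(SSSZ, add(add(SZ, Z), mul(SSSZ, SZ))))
  [2] S(S(add(SSZ, add(add(SZ, Z), mul(SSSZ, SZ)))))
  [3] S(S(S(add(SZ, add(add(SZ, Z), mul(SSSZ, SZ))))))
  [4] S(S(S(S(add(Z, add(add(SZ, Z), mul(SSSZ, SZ)))))))
  [5] S(S(S(S(add(add(SZ, Z), mul(SSSZ, SZ))))))
  [6] S(S(S(S(add(S(add(Z, Z)), mul(SSSZ, SZ))))))
  [7] S(S(S(S(S(add(add(Z, Z), mul(SSSZ, SZ)))))))
  [8] S(S(S(S(S(add(Z, mul(SSSZ, SZ)))))))
  [9] S(S(S(S(S(mul(SSSZ, SZ))))))
  [10] S(S(S(S(S(add(SZ, mul(SSZ, SZ)))))))
  [11] S(S(S(S(S(S(add(Z, mul(SSZ, SZ))))))))
  [12] S(S(S(S(S(S(mul(SSZ, SZ)))))))
  [13] S(S(S(S(S(S(add(SZ, mul(SZ, SZ))))))))
  [14] S(S(S(S(S(S(S(add(Z, mul(SZ, SZ)))))))))
  [15] S(S(S(S(S(S(S(mul(SZ, SZ))))))))
  [16] S(S(S(S(S(S(S(add(SZ, mul(Z, SZ)))))))))
  [17] S(S(S(S(S(S(S(S(add(Z, mul(Z, SZ))))))))))
  [18] S(S(S(S(S(S(S(S(mul(Z, SZ)))))))))
  [19] S^8(Z)

Answer: SAME — A ⇓ S^8(Z), B ⇓ S^8(Z)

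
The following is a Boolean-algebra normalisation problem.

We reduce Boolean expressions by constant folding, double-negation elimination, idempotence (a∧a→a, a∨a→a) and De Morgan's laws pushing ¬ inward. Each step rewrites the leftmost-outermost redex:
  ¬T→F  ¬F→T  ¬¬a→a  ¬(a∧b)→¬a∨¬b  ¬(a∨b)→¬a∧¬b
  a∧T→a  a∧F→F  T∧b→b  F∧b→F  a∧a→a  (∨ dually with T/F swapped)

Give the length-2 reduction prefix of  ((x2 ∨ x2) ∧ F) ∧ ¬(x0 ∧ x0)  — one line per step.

  start: ((x2 ∨ x2) ∧ F) ∧ ¬(x0 ∧ x0)
  step 1: F ∧ ¬(x0 ∧ x0)
  step 2: F

Answer: after 2 steps: F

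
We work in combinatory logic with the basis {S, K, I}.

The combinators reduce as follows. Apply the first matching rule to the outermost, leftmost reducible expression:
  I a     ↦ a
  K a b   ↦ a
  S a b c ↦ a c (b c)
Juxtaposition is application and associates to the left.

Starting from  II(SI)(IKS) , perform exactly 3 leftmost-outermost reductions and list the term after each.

  start: II(SI)(IKS)
  step 1: I(SI)(IKS)
  step 2: SI(IKS)
  step 3: SI(KS)

Answer: after 3 steps: SI(KS)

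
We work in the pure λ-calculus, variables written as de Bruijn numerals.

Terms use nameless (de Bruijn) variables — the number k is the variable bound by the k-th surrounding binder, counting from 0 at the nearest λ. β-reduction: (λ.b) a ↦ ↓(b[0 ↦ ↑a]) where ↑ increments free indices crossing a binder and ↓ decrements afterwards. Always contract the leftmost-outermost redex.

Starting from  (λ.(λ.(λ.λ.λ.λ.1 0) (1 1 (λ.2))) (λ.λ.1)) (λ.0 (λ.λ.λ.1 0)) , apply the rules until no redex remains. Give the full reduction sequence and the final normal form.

  start: (λ.(λ.(λ.λ.λ.λ.1 0) (1 1 (λ.2))) (λ.λ.1)) (λ.0 (λ.λ.λ.1 0))
  →1  (λ.(λ.λ.λ.λ.1 0) ((λ.0 (λ.λ.λ.1 0)) (λ.0 (λ.λ.λ.1 0)) (λ.λ.0 (λ.λ.λ.1 0)))) (λ.λ.1)
  →2  (λ.λ.λ.λ.1 0) ((λ.0 (λ.λ.λ.1 0)) (λ.0 (λ.λ.λ.1 0)) (λ.λ.0 (λ.λ.λ.1 0)))
  →3  λ.λ.λ.1 0

Answer: normal form = λ.λ.λ.1 0  (in 3 steps)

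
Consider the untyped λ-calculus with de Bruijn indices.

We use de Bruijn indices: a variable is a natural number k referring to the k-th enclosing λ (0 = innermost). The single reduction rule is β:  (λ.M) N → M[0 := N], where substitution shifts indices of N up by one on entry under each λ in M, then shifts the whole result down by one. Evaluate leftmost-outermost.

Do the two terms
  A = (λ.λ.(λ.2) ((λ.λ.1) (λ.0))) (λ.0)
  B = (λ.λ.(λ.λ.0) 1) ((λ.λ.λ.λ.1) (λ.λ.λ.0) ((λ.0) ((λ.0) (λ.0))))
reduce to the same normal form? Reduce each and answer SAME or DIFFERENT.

Term A:
  start: (λ.λ.(λ.2) ((λ.λ.1) (λ.0))) (λ.0)
  [1] λ.(λ.λ.0) ((λ.λ.1) (λ.0))
  [2] λ.λ.0

Term B:
  start: (λ.λ.(λ.λ.0) 1) ((λ.λ.λ.λ.1) (λ.λ.λ.0) ((λ.0) ((λ.0) (λ.0))))
  [1] λ.(λ.λ.0) ((λ.λ.λ.λ.1) (λ.λ.λ.0) ((λ.0) ((λ.0) (λ.0))))
  [2] λ.λ.0

Answer: SAME — A ⇓ λ.λ.0, B ⇓ λ.λ.0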